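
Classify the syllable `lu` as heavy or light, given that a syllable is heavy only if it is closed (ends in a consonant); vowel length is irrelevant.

light

`lu`: short vowel, open (no coda). Open (no coda) → light.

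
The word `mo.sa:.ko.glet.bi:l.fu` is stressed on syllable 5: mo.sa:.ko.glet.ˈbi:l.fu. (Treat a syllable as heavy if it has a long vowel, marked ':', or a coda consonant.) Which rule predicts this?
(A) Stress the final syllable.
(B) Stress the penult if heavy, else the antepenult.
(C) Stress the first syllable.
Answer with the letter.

B

Rule A → syllable 6 (observed: 5).
Rule B → syllable 5 ✓.
Rule C → syllable 1 (observed: 5).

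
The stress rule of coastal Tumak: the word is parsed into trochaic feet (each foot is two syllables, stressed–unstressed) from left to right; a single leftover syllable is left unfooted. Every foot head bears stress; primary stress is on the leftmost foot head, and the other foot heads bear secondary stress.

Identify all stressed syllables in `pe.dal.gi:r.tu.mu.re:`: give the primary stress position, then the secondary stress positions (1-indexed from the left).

Parse left to right into trochaic (ˈσσ) feet: (ˈpe.dal) (ˈgi:r.tu) (ˈmu.re:).
Foot heads (stressed positions): 1, 3, 5.
End Rule Leftmost: primary stress on the leftmost head = syllable 1.
Secondary stress on 3, 5: ˈpe.dal.ˌgi:r.tu.ˌmu.re:.

primary 1, secondary 3, 5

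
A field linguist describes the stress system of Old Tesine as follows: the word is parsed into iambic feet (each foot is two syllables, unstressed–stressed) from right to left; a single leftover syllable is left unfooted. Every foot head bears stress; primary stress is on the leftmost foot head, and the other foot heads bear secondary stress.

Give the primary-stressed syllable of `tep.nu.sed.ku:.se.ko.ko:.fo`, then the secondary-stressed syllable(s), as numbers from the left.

Parse right to left into iambic (σˈσ) feet: (tep.ˈnu) (sed.ˈku:) (se.ˈko) (ko:.ˈfo).
Foot heads (stressed positions): 2, 4, 6, 8.
End Rule Leftmost: primary stress on the leftmost head = syllable 2.
Secondary stress on 4, 6, 8: tep.ˈnu.sed.ˌku:.se.ˌko.ko:.ˌfo.

primary 2, secondary 4, 6, 8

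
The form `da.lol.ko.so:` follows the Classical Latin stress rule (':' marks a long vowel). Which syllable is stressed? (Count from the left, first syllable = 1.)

2

Classical Latin: stress the penult if heavy (long vowel or closed), else the antepenult.
Weights: 2 lol H, 3 ko L, 4 so: H.
The penult (syllable 3, ko) is light, so stress falls on the antepenult (syllable 2, lol).
Stress on syllable 2: da.ˈlol.ko.so:.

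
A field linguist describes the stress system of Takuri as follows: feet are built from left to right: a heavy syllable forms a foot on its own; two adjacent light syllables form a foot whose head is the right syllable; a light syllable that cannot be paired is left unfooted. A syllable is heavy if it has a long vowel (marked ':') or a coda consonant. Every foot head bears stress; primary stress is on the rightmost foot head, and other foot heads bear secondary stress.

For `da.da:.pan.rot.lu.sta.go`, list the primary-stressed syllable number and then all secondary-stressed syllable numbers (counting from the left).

Weights: 1 da L, 2 da: H, 3 pan H, 4 rot H, 5 lu L, 6 sta L, 7 go L.
Parse left to right (heavy = foot alone; LL = one foot; stranded L unfooted): da (ˈda:) (ˈpan) (ˈrot) (lu.ˈsta) go.
Foot heads: 2, 3, 4, 6.
Primary stress on the rightmost head = syllable 6.
Secondary stress on 2, 3, 4: da.ˌda:.ˌpan.ˌrot.lu.ˈsta.go.

primary 6, secondary 2, 3, 4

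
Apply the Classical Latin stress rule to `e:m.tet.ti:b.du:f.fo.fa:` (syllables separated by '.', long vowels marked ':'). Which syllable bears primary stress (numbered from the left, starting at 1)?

4

Classical Latin: stress the penult if heavy (long vowel or closed), else the antepenult.
Weights: 4 du:f H, 5 fo L, 6 fa: H.
The penult (syllable 5, fo) is light, so stress falls on the antepenult (syllable 4, du:f).
Stress on syllable 4: e:m.tet.ti:b.ˈdu:f.fo.fa:.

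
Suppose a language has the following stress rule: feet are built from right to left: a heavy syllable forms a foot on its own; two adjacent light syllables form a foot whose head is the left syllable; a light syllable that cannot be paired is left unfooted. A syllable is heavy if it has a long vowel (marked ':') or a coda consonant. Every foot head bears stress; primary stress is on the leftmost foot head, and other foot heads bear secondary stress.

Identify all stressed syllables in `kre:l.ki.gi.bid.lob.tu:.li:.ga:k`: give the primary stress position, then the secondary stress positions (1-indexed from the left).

primary 1, secondary 2, 4, 5, 6, 7, 8

Weights: 1 kre:l H, 2 ki L, 3 gi L, 4 bid H, 5 lob H, 6 tu: H, 7 li: H, 8 ga:k H.
Parse right to left (heavy = foot alone; LL = one foot; stranded L unfooted): (ˈkre:l) (ˈki.gi) (ˈbid) (ˈlob) (ˈtu:) (ˈli:) (ˈga:k).
Foot heads: 1, 2, 4, 5, 6, 7, 8.
Primary stress on the leftmost head = syllable 1.
Secondary stress on 2, 4, 5, 6, 7, 8: ˈkre:l.ˌki.gi.ˌbid.ˌlob.ˌtu:.ˌli:.ˌga:k.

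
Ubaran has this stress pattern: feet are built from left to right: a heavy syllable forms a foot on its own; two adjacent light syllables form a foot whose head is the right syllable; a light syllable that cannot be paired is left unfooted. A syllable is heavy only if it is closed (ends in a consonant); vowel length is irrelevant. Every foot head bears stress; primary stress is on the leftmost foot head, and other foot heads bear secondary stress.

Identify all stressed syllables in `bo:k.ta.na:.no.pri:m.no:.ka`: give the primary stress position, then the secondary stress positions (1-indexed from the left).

primary 1, secondary 3, 5, 7

Weights: 1 bo:k H, 2 ta L, 3 na: L, 4 no L, 5 pri:m H, 6 no: L, 7 ka L.
Parse left to right (heavy = foot alone; LL = one foot; stranded L unfooted): (ˈbo:k) (ta.ˈna:) no (ˈpri:m) (no:.ˈka).
Foot heads: 1, 3, 5, 7.
Primary stress on the leftmost head = syllable 1.
Secondary stress on 3, 5, 7: ˈbo:k.ta.ˌna:.no.ˌpri:m.no:.ˌka.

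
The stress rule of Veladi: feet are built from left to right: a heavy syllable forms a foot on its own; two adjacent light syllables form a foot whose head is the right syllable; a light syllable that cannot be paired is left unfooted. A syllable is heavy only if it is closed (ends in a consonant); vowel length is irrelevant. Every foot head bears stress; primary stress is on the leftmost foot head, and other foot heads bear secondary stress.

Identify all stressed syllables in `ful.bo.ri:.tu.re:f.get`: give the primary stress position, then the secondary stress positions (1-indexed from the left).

primary 1, secondary 3, 5, 6

Weights: 1 ful H, 2 bo L, 3 ri: L, 4 tu L, 5 re:f H, 6 get H.
Parse left to right (heavy = foot alone; LL = one foot; stranded L unfooted): (ˈful) (bo.ˈri:) tu (ˈre:f) (ˈget).
Foot heads: 1, 3, 5, 6.
Primary stress on the leftmost head = syllable 1.
Secondary stress on 3, 5, 6: ˈful.bo.ˌri:.tu.ˌre:f.ˌget.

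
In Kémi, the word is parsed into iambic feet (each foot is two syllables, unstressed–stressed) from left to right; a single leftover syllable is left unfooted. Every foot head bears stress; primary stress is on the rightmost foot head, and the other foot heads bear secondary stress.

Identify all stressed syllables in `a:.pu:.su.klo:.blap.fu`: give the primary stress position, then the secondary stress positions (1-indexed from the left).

Parse left to right into iambic (σˈσ) feet: (a:.ˈpu:) (su.ˈklo:) (blap.ˈfu).
Foot heads (stressed positions): 2, 4, 6.
End Rule Rightmost: primary stress on the rightmost head = syllable 6.
Secondary stress on 2, 4: a:.ˌpu:.su.ˌklo:.blap.ˈfu.

primary 6, secondary 2, 4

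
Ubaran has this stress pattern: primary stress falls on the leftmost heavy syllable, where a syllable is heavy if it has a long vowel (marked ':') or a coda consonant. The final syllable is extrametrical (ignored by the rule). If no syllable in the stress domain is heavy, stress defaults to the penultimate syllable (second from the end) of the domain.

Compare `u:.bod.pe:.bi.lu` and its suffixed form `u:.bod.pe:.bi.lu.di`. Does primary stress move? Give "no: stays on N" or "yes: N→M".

Base `u:.bod.pe:.bi.lu` (5 syllables):
  The final syllable (5, lu) is extrametrical; the stress domain is syllables 1–4.
  Weights: 1 u: H, 2 bod H, 3 pe: H, 4 bi L.
  Heavy syllables in the domain: 1, 2, 3. The leftmost is syllable 1 (u:).
  → primary stress on syllable 1.
Suffixed `u:.bod.pe:.bi.lu.di` (6 syllables):
  The final syllable (6, di) is extrametrical; the stress domain is syllables 1–5.
  Weights: 1 u: H, 2 bod H, 3 pe: H, 4 bi L, 5 lu L.
  Heavy syllables in the domain: 1, 2, 3. The leftmost is syllable 1 (u:).
  → primary stress on syllable 1.

no: stays on 1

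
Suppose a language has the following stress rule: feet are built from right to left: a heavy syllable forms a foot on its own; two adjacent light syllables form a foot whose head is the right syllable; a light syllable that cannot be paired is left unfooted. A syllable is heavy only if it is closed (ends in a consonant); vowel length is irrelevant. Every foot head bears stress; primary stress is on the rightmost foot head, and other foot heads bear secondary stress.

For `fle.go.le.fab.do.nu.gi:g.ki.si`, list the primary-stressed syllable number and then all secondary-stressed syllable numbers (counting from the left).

Weights: 1 fle L, 2 go L, 3 le L, 4 fab H, 5 do L, 6 nu L, 7 gi:g H, 8 ki L, 9 si L.
Parse right to left (heavy = foot alone; LL = one foot; stranded L unfooted): fle (go.ˈle) (ˈfab) (do.ˈnu) (ˈgi:g) (ki.ˈsi).
Foot heads: 3, 4, 6, 7, 9.
Primary stress on the rightmost head = syllable 9.
Secondary stress on 3, 4, 6, 7: fle.go.ˌle.ˌfab.do.ˌnu.ˌgi:g.ki.ˈsi.

primary 9, secondary 3, 4, 6, 7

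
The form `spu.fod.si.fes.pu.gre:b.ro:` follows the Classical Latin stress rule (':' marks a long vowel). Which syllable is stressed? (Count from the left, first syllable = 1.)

6

Classical Latin: stress the penult if heavy (long vowel or closed), else the antepenult.
Weights: 5 pu L, 6 gre:b H, 7 ro: H.
The penult (syllable 6, gre:b) is heavy, so it takes stress.
Stress on syllable 6: spu.fod.si.fes.pu.ˈgre:b.ro:.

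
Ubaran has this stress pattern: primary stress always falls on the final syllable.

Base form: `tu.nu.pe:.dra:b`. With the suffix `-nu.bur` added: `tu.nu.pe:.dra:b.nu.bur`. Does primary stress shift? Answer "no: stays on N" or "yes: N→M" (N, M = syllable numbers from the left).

Base `tu.nu.pe:.dra:b` (4 syllables):
  The word has 4 syllables; the final syllable is syllable 4 (dra:b).
  → primary stress on syllable 4.
Suffixed `tu.nu.pe:.dra:b.nu.bur` (6 syllables):
  The word has 6 syllables; the final syllable is syllable 6 (bur).
  → primary stress on syllable 6.

yes: 4→6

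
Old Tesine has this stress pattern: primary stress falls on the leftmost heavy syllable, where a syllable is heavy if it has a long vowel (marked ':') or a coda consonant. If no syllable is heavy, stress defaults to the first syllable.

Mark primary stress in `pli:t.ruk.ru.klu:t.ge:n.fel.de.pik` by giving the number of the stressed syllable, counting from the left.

Weights: 1 pli:t H, 2 ruk H, 3 ru L, 4 klu:t H, 5 ge:n H, 6 fel H, 7 de L, 8 pik H.
Heavy syllables in the domain: 1, 2, 4, 5, 6, 8. The leftmost is syllable 1 (pli:t).
Primary stress: syllable 1 → ˈpli:t.ruk.ru.klu:t.ge:n.fel.de.pik.

1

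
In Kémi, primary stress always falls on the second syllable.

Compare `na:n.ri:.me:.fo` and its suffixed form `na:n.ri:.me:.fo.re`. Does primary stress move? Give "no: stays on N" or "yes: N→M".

Base `na:n.ri:.me:.fo` (4 syllables):
  The word has 4 syllables; the second syllable is syllable 2 (ri:).
  → primary stress on syllable 2.
Suffixed `na:n.ri:.me:.fo.re` (5 syllables):
  The word has 5 syllables; the second syllable is syllable 2 (ri:).
  → primary stress on syllable 2.

no: stays on 2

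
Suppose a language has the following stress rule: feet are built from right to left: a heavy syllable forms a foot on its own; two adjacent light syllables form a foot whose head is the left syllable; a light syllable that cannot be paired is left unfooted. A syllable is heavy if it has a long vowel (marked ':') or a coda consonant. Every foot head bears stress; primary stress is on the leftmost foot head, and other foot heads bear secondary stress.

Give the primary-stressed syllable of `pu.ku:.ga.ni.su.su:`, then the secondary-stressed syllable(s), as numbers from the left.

Weights: 1 pu L, 2 ku: H, 3 ga L, 4 ni L, 5 su L, 6 su: H.
Parse right to left (heavy = foot alone; LL = one foot; stranded L unfooted): pu (ˈku:) ga (ˈni.su) (ˈsu:).
Foot heads: 2, 4, 6.
Primary stress on the leftmost head = syllable 2.
Secondary stress on 4, 6: pu.ˈku:.ga.ˌni.su.ˌsu:.

primary 2, secondary 4, 6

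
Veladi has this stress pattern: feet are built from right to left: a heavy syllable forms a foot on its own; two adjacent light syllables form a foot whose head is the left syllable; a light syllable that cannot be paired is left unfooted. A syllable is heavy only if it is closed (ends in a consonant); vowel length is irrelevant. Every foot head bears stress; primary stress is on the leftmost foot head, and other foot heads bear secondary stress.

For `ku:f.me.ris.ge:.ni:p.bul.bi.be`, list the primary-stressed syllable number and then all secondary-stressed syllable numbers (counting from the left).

primary 1, secondary 3, 5, 6, 7

Weights: 1 ku:f H, 2 me L, 3 ris H, 4 ge: L, 5 ni:p H, 6 bul H, 7 bi L, 8 be L.
Parse right to left (heavy = foot alone; LL = one foot; stranded L unfooted): (ˈku:f) me (ˈris) ge: (ˈni:p) (ˈbul) (ˈbi.be).
Foot heads: 1, 3, 5, 6, 7.
Primary stress on the leftmost head = syllable 1.
Secondary stress on 3, 5, 6, 7: ˈku:f.me.ˌris.ge:.ˌni:p.ˌbul.ˌbi.be.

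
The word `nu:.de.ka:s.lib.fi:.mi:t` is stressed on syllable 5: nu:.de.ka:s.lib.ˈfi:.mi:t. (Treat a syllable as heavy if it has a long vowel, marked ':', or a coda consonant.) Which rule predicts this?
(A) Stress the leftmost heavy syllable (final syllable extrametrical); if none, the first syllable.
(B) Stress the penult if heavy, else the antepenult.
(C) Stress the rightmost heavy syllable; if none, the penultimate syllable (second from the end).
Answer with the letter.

B

Rule A → syllable 1 (observed: 5).
Rule B → syllable 5 ✓.
Rule C → syllable 6 (observed: 5).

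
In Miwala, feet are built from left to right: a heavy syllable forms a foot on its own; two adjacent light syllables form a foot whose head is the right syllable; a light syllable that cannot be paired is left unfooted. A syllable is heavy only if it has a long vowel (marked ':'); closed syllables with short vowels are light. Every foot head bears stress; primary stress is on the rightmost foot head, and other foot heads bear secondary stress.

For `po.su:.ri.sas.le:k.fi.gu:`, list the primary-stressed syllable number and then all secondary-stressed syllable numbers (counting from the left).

Weights: 1 po L, 2 su: H, 3 ri L, 4 sas L, 5 le:k H, 6 fi L, 7 gu: H.
Parse left to right (heavy = foot alone; LL = one foot; stranded L unfooted): po (ˈsu:) (ri.ˈsas) (ˈle:k) fi (ˈgu:).
Foot heads: 2, 4, 5, 7.
Primary stress on the rightmost head = syllable 7.
Secondary stress on 2, 4, 5: po.ˌsu:.ri.ˌsas.ˌle:k.fi.ˈgu:.

primary 7, secondary 2, 4, 5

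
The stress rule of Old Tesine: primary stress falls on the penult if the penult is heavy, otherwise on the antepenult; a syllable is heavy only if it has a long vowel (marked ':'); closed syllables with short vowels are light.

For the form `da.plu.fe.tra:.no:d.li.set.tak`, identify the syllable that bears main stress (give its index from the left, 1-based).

6

Weights: 6 li L, 7 set L, 8 tak L.
The penult (syllable 7, set) is light, so stress falls on the antepenult (syllable 6, li).
Primary stress: syllable 6 → da.plu.fe.tra:.no:d.ˈli.set.tak.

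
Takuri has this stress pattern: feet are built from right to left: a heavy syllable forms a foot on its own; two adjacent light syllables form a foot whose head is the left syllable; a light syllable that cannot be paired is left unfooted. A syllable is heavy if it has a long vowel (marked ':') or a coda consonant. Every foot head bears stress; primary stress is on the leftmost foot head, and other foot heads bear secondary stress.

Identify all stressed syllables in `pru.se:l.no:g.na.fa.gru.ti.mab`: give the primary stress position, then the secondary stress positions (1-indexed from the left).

primary 2, secondary 3, 4, 6, 8

Weights: 1 pru L, 2 se:l H, 3 no:g H, 4 na L, 5 fa L, 6 gru L, 7 ti L, 8 mab H.
Parse right to left (heavy = foot alone; LL = one foot; stranded L unfooted): pru (ˈse:l) (ˈno:g) (ˈna.fa) (ˈgru.ti) (ˈmab).
Foot heads: 2, 3, 4, 6, 8.
Primary stress on the leftmost head = syllable 2.
Secondary stress on 3, 4, 6, 8: pru.ˈse:l.ˌno:g.ˌna.fa.ˌgru.ti.ˌmab.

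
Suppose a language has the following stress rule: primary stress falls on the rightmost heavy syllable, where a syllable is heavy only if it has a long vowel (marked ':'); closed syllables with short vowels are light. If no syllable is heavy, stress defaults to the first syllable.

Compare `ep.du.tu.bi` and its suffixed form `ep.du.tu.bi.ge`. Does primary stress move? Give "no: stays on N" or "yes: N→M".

no: stays on 1

Base `ep.du.tu.bi` (4 syllables):
  Weights: 1 ep L, 2 du L, 3 tu L, 4 bi L.
  No heavy syllable in the domain; default to the first syllable = syllable 1.
  → primary stress on syllable 1.
Suffixed `ep.du.tu.bi.ge` (5 syllables):
  Weights: 1 ep L, 2 du L, 3 tu L, 4 bi L, 5 ge L.
  No heavy syllable in the domain; default to the first syllable = syllable 1.
  → primary stress on syllable 1.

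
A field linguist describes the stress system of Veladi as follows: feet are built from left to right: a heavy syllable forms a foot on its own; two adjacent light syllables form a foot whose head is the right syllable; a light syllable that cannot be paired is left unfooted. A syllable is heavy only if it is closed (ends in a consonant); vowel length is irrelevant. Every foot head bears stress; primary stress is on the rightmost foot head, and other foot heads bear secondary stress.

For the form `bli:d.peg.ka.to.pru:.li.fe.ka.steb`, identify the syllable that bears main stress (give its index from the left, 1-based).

Weights: 1 bli:d H, 2 peg H, 3 ka L, 4 to L, 5 pru: L, 6 li L, 7 fe L, 8 ka L, 9 steb H.
Parse left to right (heavy = foot alone; LL = one foot; stranded L unfooted): (ˈbli:d) (ˈpeg) (ka.ˈto) (pru:.ˈli) (fe.ˈka) (ˈsteb).
Foot heads: 1, 2, 4, 6, 8, 9.
Primary stress on the rightmost head = syllable 9.
Primary stress: syllable 9 → bli:d.peg.ka.to.pru:.li.fe.ka.ˈsteb.

9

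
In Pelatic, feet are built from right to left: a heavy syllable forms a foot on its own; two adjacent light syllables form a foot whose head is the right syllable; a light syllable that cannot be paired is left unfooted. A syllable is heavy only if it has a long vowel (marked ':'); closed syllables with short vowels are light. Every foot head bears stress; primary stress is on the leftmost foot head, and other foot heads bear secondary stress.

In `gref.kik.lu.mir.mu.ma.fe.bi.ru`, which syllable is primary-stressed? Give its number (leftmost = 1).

Weights: 1 gref L, 2 kik L, 3 lu L, 4 mir L, 5 mu L, 6 ma L, 7 fe L, 8 bi L, 9 ru L.
Parse right to left (heavy = foot alone; LL = one foot; stranded L unfooted): gref (kik.ˈlu) (mir.ˈmu) (ma.ˈfe) (bi.ˈru).
Foot heads: 3, 5, 7, 9.
Primary stress on the leftmost head = syllable 3.
Primary stress: syllable 3 → gref.kik.ˈlu.mir.mu.ma.fe.bi.ru.

3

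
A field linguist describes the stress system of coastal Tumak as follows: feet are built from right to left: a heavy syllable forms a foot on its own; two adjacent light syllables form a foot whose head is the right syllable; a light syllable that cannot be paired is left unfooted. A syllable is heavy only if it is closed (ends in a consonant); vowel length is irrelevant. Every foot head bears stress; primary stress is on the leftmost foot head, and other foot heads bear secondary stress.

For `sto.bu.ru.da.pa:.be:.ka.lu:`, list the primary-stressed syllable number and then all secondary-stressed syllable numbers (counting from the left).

Weights: 1 sto L, 2 bu L, 3 ru L, 4 da L, 5 pa: L, 6 be: L, 7 ka L, 8 lu: L.
Parse right to left (heavy = foot alone; LL = one foot; stranded L unfooted): (sto.ˈbu) (ru.ˈda) (pa:.ˈbe:) (ka.ˈlu:).
Foot heads: 2, 4, 6, 8.
Primary stress on the leftmost head = syllable 2.
Secondary stress on 4, 6, 8: sto.ˈbu.ru.ˌda.pa:.ˌbe:.ka.ˌlu:.

primary 2, secondary 4, 6, 8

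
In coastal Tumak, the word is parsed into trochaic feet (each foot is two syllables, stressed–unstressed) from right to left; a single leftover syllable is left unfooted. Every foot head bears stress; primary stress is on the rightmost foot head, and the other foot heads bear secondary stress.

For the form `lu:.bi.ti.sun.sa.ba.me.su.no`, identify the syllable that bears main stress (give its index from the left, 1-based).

8

Parse right to left into trochaic (ˈσσ) feet: lu: (ˈbi.ti) (ˈsun.sa) (ˈba.me) (ˈsu.no). Syllable 1 is left unfooted.
Foot heads (stressed positions): 2, 4, 6, 8.
End Rule Rightmost: primary stress on the rightmost head = syllable 8.
Primary stress: syllable 8 → lu:.bi.ti.sun.sa.ba.me.ˈsu.no.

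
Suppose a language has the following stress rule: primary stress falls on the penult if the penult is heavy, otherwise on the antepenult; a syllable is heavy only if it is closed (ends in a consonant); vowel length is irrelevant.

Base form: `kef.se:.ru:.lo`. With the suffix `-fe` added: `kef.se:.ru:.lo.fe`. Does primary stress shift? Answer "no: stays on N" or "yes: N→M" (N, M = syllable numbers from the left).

Base `kef.se:.ru:.lo` (4 syllables):
  Weights: 2 se: L, 3 ru: L, 4 lo L.
  The penult (syllable 3, ru:) is light, so stress falls on the antepenult (syllable 2, se:).
  → primary stress on syllable 2.
Suffixed `kef.se:.ru:.lo.fe` (5 syllables):
  Weights: 3 ru: L, 4 lo L, 5 fe L.
  The penult (syllable 4, lo) is light, so stress falls on the antepenult (syllable 3, ru:).
  → primary stress on syllable 3.

yes: 2→3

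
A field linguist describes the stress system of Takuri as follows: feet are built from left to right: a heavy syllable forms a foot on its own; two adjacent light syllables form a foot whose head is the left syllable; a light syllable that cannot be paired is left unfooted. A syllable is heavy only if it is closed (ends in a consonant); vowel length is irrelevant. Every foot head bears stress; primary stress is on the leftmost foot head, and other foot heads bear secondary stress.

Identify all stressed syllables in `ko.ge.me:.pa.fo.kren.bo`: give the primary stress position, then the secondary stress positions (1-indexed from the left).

Weights: 1 ko L, 2 ge L, 3 me: L, 4 pa L, 5 fo L, 6 kren H, 7 bo L.
Parse left to right (heavy = foot alone; LL = one foot; stranded L unfooted): (ˈko.ge) (ˈme:.pa) fo (ˈkren) bo.
Foot heads: 1, 3, 6.
Primary stress on the leftmost head = syllable 1.
Secondary stress on 3, 6: ˈko.ge.ˌme:.pa.fo.ˌkren.bo.

primary 1, secondary 3, 6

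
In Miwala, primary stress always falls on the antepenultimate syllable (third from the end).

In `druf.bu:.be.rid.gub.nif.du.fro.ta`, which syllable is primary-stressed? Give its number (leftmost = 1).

The word has 9 syllables; the antepenultimate syllable (third from the end) is syllable 7 (du).
Primary stress: syllable 7 → druf.bu:.be.rid.gub.nif.ˈdu.fro.ta.

7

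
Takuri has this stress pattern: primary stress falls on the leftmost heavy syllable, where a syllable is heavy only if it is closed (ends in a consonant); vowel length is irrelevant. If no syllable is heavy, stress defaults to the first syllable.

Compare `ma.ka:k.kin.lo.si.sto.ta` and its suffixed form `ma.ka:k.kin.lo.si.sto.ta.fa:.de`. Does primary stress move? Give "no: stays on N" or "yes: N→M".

no: stays on 2

Base `ma.ka:k.kin.lo.si.sto.ta` (7 syllables):
  Weights: 1 ma L, 2 ka:k H, 3 kin H, 4 lo L, 5 si L, 6 sto L, 7 ta L.
  Heavy syllables in the domain: 2, 3. The leftmost is syllable 2 (ka:k).
  → primary stress on syllable 2.
Suffixed `ma.ka:k.kin.lo.si.sto.ta.fa:.de` (9 syllables):
  Weights: 1 ma L, 2 ka:k H, 3 kin H, 4 lo L, 5 si L, 6 sto L, 7 ta L, 8 fa: L, 9 de L.
  Heavy syllables in the domain: 2, 3. The leftmost is syllable 2 (ka:k).
  → primary stress on syllable 2.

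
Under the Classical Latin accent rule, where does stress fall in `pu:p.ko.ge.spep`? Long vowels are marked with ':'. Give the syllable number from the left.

Classical Latin: stress the penult if heavy (long vowel or closed), else the antepenult.
Weights: 2 ko L, 3 ge L, 4 spep H.
The penult (syllable 3, ge) is light, so stress falls on the antepenult (syllable 2, ko).
Stress on syllable 2: pu:p.ˈko.ge.spep.

2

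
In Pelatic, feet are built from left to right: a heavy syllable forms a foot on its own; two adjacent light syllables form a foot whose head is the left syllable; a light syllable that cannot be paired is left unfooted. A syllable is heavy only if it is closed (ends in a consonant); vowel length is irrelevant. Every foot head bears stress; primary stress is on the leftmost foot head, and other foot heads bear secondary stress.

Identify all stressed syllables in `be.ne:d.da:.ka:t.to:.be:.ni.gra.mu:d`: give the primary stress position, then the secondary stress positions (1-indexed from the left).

primary 2, secondary 4, 5, 7, 9

Weights: 1 be L, 2 ne:d H, 3 da: L, 4 ka:t H, 5 to: L, 6 be: L, 7 ni L, 8 gra L, 9 mu:d H.
Parse left to right (heavy = foot alone; LL = one foot; stranded L unfooted): be (ˈne:d) da: (ˈka:t) (ˈto:.be:) (ˈni.gra) (ˈmu:d).
Foot heads: 2, 4, 5, 7, 9.
Primary stress on the leftmost head = syllable 2.
Secondary stress on 4, 5, 7, 9: be.ˈne:d.da:.ˌka:t.ˌto:.be:.ˌni.gra.ˌmu:d.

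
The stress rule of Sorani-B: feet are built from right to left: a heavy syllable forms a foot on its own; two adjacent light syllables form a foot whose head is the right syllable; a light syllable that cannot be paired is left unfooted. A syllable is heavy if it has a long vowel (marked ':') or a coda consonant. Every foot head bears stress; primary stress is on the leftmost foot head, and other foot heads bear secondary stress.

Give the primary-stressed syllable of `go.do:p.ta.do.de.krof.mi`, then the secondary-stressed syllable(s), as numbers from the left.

Weights: 1 go L, 2 do:p H, 3 ta L, 4 do L, 5 de L, 6 krof H, 7 mi L.
Parse right to left (heavy = foot alone; LL = one foot; stranded L unfooted): go (ˈdo:p) ta (do.ˈde) (ˈkrof) mi.
Foot heads: 2, 5, 6.
Primary stress on the leftmost head = syllable 2.
Secondary stress on 5, 6: go.ˈdo:p.ta.do.ˌde.ˌkrof.mi.

primary 2, secondary 5, 6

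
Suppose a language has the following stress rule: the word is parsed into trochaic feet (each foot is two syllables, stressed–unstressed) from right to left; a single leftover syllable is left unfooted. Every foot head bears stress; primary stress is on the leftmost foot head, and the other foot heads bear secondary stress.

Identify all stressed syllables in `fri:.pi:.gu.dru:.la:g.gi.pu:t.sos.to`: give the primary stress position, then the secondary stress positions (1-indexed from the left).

primary 2, secondary 4, 6, 8

Parse right to left into trochaic (ˈσσ) feet: fri: (ˈpi:.gu) (ˈdru:.la:g) (ˈgi.pu:t) (ˈsos.to). Syllable 1 is left unfooted.
Foot heads (stressed positions): 2, 4, 6, 8.
End Rule Leftmost: primary stress on the leftmost head = syllable 2.
Secondary stress on 4, 6, 8: fri:.ˈpi:.gu.ˌdru:.la:g.ˌgi.pu:t.ˌsos.to.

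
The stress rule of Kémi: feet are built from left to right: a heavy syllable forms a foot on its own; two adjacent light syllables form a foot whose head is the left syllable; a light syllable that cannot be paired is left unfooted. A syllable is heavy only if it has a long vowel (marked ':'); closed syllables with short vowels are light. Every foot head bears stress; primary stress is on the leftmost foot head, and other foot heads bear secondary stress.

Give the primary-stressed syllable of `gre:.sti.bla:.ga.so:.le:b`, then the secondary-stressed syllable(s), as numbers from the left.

Weights: 1 gre: H, 2 sti L, 3 bla: H, 4 ga L, 5 so: H, 6 le:b H.
Parse left to right (heavy = foot alone; LL = one foot; stranded L unfooted): (ˈgre:) sti (ˈbla:) ga (ˈso:) (ˈle:b).
Foot heads: 1, 3, 5, 6.
Primary stress on the leftmost head = syllable 1.
Secondary stress on 3, 5, 6: ˈgre:.sti.ˌbla:.ga.ˌso:.ˌle:b.

primary 1, secondary 3, 5, 6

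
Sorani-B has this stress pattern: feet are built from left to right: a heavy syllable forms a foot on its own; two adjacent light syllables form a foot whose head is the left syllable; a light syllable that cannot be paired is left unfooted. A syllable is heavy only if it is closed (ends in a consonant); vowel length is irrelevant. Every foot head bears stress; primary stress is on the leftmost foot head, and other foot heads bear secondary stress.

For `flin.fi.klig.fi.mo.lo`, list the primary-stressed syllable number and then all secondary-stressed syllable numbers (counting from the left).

Weights: 1 flin H, 2 fi L, 3 klig H, 4 fi L, 5 mo L, 6 lo L.
Parse left to right (heavy = foot alone; LL = one foot; stranded L unfooted): (ˈflin) fi (ˈklig) (ˈfi.mo) lo.
Foot heads: 1, 3, 4.
Primary stress on the leftmost head = syllable 1.
Secondary stress on 3, 4: ˈflin.fi.ˌklig.ˌfi.mo.lo.

primary 1, secondary 3, 4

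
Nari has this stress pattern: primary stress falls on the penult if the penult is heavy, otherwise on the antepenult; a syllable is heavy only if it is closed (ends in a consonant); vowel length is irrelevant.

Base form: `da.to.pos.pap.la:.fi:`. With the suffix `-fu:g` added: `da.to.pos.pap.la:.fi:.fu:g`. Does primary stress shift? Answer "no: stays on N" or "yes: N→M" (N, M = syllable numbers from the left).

yes: 4→5

Base `da.to.pos.pap.la:.fi:` (6 syllables):
  Weights: 4 pap H, 5 la: L, 6 fi: L.
  The penult (syllable 5, la:) is light, so stress falls on the antepenult (syllable 4, pap).
  → primary stress on syllable 4.
Suffixed `da.to.pos.pap.la:.fi:.fu:g` (7 syllables):
  Weights: 5 la: L, 6 fi: L, 7 fu:g H.
  The penult (syllable 6, fi:) is light, so stress falls on the antepenult (syllable 5, la:).
  → primary stress on syllable 5.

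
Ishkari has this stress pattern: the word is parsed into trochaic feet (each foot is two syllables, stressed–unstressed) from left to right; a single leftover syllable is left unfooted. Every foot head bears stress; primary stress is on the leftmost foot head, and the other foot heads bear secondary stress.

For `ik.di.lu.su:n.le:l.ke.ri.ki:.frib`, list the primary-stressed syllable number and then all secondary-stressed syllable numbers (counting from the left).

primary 1, secondary 3, 5, 7

Parse left to right into trochaic (ˈσσ) feet: (ˈik.di) (ˈlu.su:n) (ˈle:l.ke) (ˈri.ki:) frib. Syllable 9 is left unfooted.
Foot heads (stressed positions): 1, 3, 5, 7.
End Rule Leftmost: primary stress on the leftmost head = syllable 1.
Secondary stress on 3, 5, 7: ˈik.di.ˌlu.su:n.ˌle:l.ke.ˌri.ki:.frib.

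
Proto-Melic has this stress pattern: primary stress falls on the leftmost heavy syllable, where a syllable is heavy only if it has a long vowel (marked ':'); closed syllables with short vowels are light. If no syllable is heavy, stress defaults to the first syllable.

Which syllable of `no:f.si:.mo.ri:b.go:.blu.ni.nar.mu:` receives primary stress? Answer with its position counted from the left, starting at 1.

Weights: 1 no:f H, 2 si: H, 3 mo L, 4 ri:b H, 5 go: H, 6 blu L, 7 ni L, 8 nar L, 9 mu: H.
Heavy syllables in the domain: 1, 2, 4, 5, 9. The leftmost is syllable 1 (no:f).
Primary stress: syllable 1 → ˈno:f.si:.mo.ri:b.go:.blu.ni.nar.mu:.

1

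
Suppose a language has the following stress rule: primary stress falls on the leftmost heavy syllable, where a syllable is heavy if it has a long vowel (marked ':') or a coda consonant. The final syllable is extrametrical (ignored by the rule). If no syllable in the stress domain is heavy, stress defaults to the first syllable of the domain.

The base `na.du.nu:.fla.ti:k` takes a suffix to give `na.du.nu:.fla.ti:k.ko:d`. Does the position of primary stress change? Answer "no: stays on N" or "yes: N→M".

Base `na.du.nu:.fla.ti:k` (5 syllables):
  The final syllable (5, ti:k) is extrametrical; the stress domain is syllables 1–4.
  Weights: 1 na L, 2 du L, 3 nu: H, 4 fla L.
  Heavy syllables in the domain: 3. The leftmost is syllable 3 (nu:).
  → primary stress on syllable 3.
Suffixed `na.du.nu:.fla.ti:k.ko:d` (6 syllables):
  The final syllable (6, ko:d) is extrametrical; the stress domain is syllables 1–5.
  Weights: 1 na L, 2 du L, 3 nu: H, 4 fla L, 5 ti:k H.
  Heavy syllables in the domain: 3, 5. The leftmost is syllable 3 (nu:).
  → primary stress on syllable 3.

no: stays on 3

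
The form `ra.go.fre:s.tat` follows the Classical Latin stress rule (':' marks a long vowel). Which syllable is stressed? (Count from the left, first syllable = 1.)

3

Classical Latin: stress the penult if heavy (long vowel or closed), else the antepenult.
Weights: 2 go L, 3 fre:s H, 4 tat H.
The penult (syllable 3, fre:s) is heavy, so it takes stress.
Stress on syllable 3: ra.go.ˈfre:s.tat.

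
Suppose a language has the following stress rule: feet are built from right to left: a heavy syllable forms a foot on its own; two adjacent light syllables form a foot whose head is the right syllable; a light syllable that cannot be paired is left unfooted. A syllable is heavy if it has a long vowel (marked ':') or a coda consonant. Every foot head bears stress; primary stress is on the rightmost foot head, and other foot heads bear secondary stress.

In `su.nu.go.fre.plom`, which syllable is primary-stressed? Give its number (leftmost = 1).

Weights: 1 su L, 2 nu L, 3 go L, 4 fre L, 5 plom H.
Parse right to left (heavy = foot alone; LL = one foot; stranded L unfooted): (su.ˈnu) (go.ˈfre) (ˈplom).
Foot heads: 2, 4, 5.
Primary stress on the rightmost head = syllable 5.
Primary stress: syllable 5 → su.nu.go.fre.ˈplom.

5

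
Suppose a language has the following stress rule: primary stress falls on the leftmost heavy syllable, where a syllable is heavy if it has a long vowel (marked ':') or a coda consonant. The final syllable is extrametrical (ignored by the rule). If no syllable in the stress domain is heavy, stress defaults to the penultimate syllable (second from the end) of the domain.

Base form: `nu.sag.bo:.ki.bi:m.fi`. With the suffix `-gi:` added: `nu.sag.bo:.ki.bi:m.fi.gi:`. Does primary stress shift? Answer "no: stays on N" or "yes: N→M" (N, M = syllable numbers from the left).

Base `nu.sag.bo:.ki.bi:m.fi` (6 syllables):
  The final syllable (6, fi) is extrametrical; the stress domain is syllables 1–5.
  Weights: 1 nu L, 2 sag H, 3 bo: H, 4 ki L, 5 bi:m H.
  Heavy syllables in the domain: 2, 3, 5. The leftmost is syllable 2 (sag).
  → primary stress on syllable 2.
Suffixed `nu.sag.bo:.ki.bi:m.fi.gi:` (7 syllables):
  The final syllable (7, gi:) is extrametrical; the stress domain is syllables 1–6.
  Weights: 1 nu L, 2 sag H, 3 bo: H, 4 ki L, 5 bi:m H, 6 fi L.
  Heavy syllables in the domain: 2, 3, 5. The leftmost is syllable 2 (sag).
  → primary stress on syllable 2.

no: stays on 2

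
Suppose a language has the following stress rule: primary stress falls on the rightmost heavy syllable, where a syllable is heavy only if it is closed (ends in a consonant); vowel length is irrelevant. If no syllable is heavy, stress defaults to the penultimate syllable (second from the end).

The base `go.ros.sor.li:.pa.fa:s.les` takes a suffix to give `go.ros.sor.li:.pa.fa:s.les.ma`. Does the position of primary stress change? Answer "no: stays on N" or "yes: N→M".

no: stays on 7

Base `go.ros.sor.li:.pa.fa:s.les` (7 syllables):
  Weights: 1 go L, 2 ros H, 3 sor H, 4 li: L, 5 pa L, 6 fa:s H, 7 les H.
  Heavy syllables in the domain: 2, 3, 6, 7. The rightmost is syllable 7 (les).
  → primary stress on syllable 7.
Suffixed `go.ros.sor.li:.pa.fa:s.les.ma` (8 syllables):
  Weights: 1 go L, 2 ros H, 3 sor H, 4 li: L, 5 pa L, 6 fa:s H, 7 les H, 8 ma L.
  Heavy syllables in the domain: 2, 3, 6, 7. The rightmost is syllable 7 (les).
  → primary stress on syllable 7.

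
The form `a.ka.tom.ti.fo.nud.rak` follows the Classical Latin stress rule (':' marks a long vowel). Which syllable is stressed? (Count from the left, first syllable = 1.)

Classical Latin: stress the penult if heavy (long vowel or closed), else the antepenult.
Weights: 5 fo L, 6 nud H, 7 rak H.
The penult (syllable 6, nud) is heavy, so it takes stress.
Stress on syllable 6: a.ka.tom.ti.fo.ˈnud.rak.

6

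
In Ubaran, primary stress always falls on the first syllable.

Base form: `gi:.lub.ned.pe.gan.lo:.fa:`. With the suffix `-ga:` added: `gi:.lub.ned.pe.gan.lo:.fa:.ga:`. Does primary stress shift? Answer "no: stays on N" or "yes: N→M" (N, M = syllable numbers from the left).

Base `gi:.lub.ned.pe.gan.lo:.fa:` (7 syllables):
  The word has 7 syllables; the first syllable is syllable 1 (gi:).
  → primary stress on syllable 1.
Suffixed `gi:.lub.ned.pe.gan.lo:.fa:.ga:` (8 syllables):
  The word has 8 syllables; the first syllable is syllable 1 (gi:).
  → primary stress on syllable 1.

no: stays on 1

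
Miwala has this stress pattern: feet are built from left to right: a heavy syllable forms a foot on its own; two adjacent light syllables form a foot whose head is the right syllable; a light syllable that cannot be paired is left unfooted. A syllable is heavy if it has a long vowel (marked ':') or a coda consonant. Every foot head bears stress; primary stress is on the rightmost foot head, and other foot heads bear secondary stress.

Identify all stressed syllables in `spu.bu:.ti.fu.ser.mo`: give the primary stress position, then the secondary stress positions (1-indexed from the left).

Weights: 1 spu L, 2 bu: H, 3 ti L, 4 fu L, 5 ser H, 6 mo L.
Parse left to right (heavy = foot alone; LL = one foot; stranded L unfooted): spu (ˈbu:) (ti.ˈfu) (ˈser) mo.
Foot heads: 2, 4, 5.
Primary stress on the rightmost head = syllable 5.
Secondary stress on 2, 4: spu.ˌbu:.ti.ˌfu.ˈser.mo.

primary 5, secondary 2, 4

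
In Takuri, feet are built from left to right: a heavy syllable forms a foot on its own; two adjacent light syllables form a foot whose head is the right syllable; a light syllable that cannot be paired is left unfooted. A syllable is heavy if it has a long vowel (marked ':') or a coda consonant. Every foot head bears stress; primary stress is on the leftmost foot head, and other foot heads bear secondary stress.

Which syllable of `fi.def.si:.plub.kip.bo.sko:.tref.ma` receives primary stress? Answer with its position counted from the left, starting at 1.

2

Weights: 1 fi L, 2 def H, 3 si: H, 4 plub H, 5 kip H, 6 bo L, 7 sko: H, 8 tref H, 9 ma L.
Parse left to right (heavy = foot alone; LL = one foot; stranded L unfooted): fi (ˈdef) (ˈsi:) (ˈplub) (ˈkip) bo (ˈsko:) (ˈtref) ma.
Foot heads: 2, 3, 4, 5, 7, 8.
Primary stress on the leftmost head = syllable 2.
Primary stress: syllable 2 → fi.ˈdef.si:.plub.kip.bo.sko:.tref.ma.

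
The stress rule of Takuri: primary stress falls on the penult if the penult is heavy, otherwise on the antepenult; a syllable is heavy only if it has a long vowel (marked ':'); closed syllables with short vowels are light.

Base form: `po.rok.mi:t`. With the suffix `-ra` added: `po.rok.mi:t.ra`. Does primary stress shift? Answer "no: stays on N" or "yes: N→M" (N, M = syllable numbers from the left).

yes: 1→3

Base `po.rok.mi:t` (3 syllables):
  Weights: 1 po L, 2 rok L, 3 mi:t H.
  The penult (syllable 2, rok) is light, so stress falls on the antepenult (syllable 1, po).
  → primary stress on syllable 1.
Suffixed `po.rok.mi:t.ra` (4 syllables):
  Weights: 2 rok L, 3 mi:t H, 4 ra L.
  The penult (syllable 3, mi:t) is heavy, so it takes stress.
  → primary stress on syllable 3.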